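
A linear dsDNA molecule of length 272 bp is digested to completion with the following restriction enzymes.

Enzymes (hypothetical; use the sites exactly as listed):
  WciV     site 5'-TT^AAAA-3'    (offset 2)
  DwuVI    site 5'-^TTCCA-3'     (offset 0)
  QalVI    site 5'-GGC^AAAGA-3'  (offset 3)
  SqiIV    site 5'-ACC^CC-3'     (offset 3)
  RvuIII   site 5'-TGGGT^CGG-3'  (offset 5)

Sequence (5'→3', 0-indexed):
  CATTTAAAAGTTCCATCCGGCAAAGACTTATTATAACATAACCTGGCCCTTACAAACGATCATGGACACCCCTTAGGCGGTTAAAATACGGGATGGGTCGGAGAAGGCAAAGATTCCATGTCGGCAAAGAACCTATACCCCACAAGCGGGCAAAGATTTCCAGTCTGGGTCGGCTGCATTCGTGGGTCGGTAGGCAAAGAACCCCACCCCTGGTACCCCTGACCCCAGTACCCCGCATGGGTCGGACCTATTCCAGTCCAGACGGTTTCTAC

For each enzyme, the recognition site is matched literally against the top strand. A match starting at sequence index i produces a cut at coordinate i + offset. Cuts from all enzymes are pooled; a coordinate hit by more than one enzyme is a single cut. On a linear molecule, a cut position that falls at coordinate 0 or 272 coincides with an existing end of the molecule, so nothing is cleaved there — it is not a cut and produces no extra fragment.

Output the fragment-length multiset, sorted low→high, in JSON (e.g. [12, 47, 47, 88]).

[5,5,5,5,6,7,8,8,8,8,9,10,10,11,12,12,12,13,14,16,17,22,49]

Per-enzyme occurrences:
  WciV TTAAAA/2: at [3, 80] ⇒ [5, 82]
  DwuVI TTCCA/0: at [10, 113, 157, 250] ⇒ [10, 113, 157, 250]
  QalVI GGCAAAGA/3: at [18, 105, 122, 148, 192] ⇒ [21, 108, 125, 151, 195]
  SqiIV ACCCC/3: at [67, 136, 200, 205, 214, 221, 229] ⇒ [70, 139, 203, 208, 217, 224, 232]
  RvuIII TGGGTCGG/5: at [93, 165, 182, 237] ⇒ [98, 170, 187, 242]

Pooled cuts: [5, 10, 21, 70, 82, 98, 108, 113, 125, 139, 151, 157, 170, 187, 195, 203, 208, 217, 224, 232, 242, 250]

Fragment lengths:
  [0,5): 5 bp
  [5,10): 5 bp
  [10,21): 11 bp
  [21,70): 49 bp
  [70,82): 12 bp
  [82,98): 16 bp
  [98,108): 10 bp
  [108,113): 5 bp
  [113,125): 12 bp
  [125,139): 14 bp
  [139,151): 12 bp
  [151,157): 6 bp
  [157,170): 13 bp
  [170,187): 17 bp
  [187,195): 8 bp
  [195,203): 8 bp
  [203,208): 5 bp
  [208,217): 9 bp
  [217,224): 7 bp
  [224,232): 8 bp
  [232,242): 10 bp
  [242,250): 8 bp
  [250,272): 22 bp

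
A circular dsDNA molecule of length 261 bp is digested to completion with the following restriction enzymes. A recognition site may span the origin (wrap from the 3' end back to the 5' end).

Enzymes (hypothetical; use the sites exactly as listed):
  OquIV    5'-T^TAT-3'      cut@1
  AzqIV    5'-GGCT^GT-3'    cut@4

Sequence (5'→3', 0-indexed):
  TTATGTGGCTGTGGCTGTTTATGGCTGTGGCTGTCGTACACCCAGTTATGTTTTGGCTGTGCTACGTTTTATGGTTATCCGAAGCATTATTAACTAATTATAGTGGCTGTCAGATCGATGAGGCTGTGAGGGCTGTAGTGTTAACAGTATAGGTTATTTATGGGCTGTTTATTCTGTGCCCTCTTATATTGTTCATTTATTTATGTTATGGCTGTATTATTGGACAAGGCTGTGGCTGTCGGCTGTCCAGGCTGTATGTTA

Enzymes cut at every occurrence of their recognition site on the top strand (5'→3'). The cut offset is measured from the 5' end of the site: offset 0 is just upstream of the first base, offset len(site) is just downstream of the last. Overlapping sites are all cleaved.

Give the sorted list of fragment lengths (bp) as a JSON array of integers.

[3,3,3,4,4,4,5,6,6,6,6,6,7,7,7,8,9,9,9,10,11,11,12,12,13,14,14,15,17,20]

Site scan:
  OquIV (TTAT, off=1): starts [0, 18, 45, 68, 74, 86, 97, 153, 157, 168, 183, 196, 200, 205, 216, 258] → cuts [1, 19, 46, 69, 75, 87, 98, 154, 158, 169, 184, 197, 201, 206, 217, 259]
  AzqIV (GGCTGT, off=4): starts [6, 12, 22, 28, 54, 104, 121, 130, 162, 209, 227, 233, 240, 249] → cuts [10, 16, 26, 32, 58, 108, 125, 134, 166, 213, 231, 237, 244, 253]

Pooled cuts: [1, 10, 16, 19, 26, 32, 46, 58, 69, 75, 87, 98, 108, 125, 134, 154, 158, 166, 169, 184, 197, 201, 206, 213, 217, 231, 237, 244, 253, 259]

Fragment lengths:
  1→10: 9 bp
  10→16: 6 bp
  16→19: 3 bp
  19→26: 7 bp
  26→32: 6 bp
  32→46: 14 bp
  46→58: 12 bp
  58→69: 11 bp
  69→75: 6 bp
  75→87: 12 bp
  87→98: 11 bp
  98→108: 10 bp
  108→125: 17 bp
  125→134: 9 bp
  134→154: 20 bp
  154→158: 4 bp
  158→166: 8 bp
  166→169: 3 bp
  169→184: 15 bp
  184→197: 13 bp
  197→201: 4 bp
  201→206: 5 bp
  206→213: 7 bp
  213→217: 4 bp
  217→231: 14 bp
  231→237: 6 bp
  237→244: 7 bp
  244→253: 9 bp
  253→259: 6 bp
  259→1 (wrap): 261-259+1 = 3 bp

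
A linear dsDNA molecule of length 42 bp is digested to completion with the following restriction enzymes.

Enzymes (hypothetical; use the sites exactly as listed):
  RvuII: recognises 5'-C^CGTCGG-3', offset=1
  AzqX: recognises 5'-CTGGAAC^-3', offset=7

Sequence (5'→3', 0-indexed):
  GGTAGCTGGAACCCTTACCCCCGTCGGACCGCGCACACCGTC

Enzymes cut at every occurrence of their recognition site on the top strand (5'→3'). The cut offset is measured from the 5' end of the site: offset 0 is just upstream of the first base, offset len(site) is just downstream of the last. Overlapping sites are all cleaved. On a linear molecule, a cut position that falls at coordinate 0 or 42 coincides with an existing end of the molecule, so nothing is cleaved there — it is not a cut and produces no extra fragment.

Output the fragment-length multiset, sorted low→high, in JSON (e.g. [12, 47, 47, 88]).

Per-enzyme occurrences:
  RvuII (CCGTCGG, off=1): starts [20] → cuts [21]
  AzqX (CTGGAAC, off=7): starts [5] → cuts [12]

All cut coordinates (distinct, sorted): [12, 21]

Fragment lengths:
  [0,12): 12 bp
  [12,21): 9 bp
  [21,42): 21 bp

[9,12,21]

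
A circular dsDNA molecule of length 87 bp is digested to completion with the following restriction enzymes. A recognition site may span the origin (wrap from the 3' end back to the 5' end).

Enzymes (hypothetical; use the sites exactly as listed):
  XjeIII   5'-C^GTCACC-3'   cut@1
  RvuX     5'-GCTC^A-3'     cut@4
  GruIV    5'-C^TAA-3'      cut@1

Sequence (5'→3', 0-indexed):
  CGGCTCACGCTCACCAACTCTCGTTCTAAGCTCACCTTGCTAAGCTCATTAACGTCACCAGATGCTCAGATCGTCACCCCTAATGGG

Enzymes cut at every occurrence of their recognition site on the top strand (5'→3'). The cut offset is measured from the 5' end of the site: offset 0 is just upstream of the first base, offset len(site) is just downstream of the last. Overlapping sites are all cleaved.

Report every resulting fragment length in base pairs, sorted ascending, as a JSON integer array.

[5,6,6,7,7,7,8,13,14,14]

Scan for sites:
  XjeIII CGTCACC/1: at [52, 71] ⇒ [53, 72]
  RvuX GCTCA/4: at [2, 8, 29, 43, 63] ⇒ [6, 12, 33, 47, 67]
  GruIV CTAA/1: at [25, 39, 79] ⇒ [26, 40, 80]

Pooled cuts: [6, 12, 26, 33, 40, 47, 53, 67, 72, 80]

Fragment lengths:
  6→12: 6 bp
  12→26: 14 bp
  26→33: 7 bp
  33→40: 7 bp
  40→47: 7 bp
  47→53: 6 bp
  53→67: 14 bp
  67→72: 5 bp
  72→80: 8 bp
  80→6 (wrap): 87-80+6 = 13 bp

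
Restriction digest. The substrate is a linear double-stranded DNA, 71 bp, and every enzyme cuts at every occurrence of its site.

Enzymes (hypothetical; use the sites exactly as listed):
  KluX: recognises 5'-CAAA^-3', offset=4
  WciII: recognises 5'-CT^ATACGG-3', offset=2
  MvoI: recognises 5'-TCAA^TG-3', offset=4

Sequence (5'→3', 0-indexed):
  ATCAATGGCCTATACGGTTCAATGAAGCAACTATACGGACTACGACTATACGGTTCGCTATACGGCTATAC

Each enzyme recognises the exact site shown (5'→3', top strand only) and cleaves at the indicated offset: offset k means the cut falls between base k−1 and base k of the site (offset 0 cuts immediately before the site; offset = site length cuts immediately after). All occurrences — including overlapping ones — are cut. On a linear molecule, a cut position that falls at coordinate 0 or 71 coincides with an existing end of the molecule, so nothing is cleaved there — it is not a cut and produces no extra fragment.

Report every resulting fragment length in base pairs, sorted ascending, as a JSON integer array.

[5,6,10,11,12,12,15]

Scan for sites:
  KluX (CAAA, off=4): no sites
  WciII (CTATACGG, off=2): starts [9, 30, 45, 57] → cuts [11, 32, 47, 59]
  MvoI (TCAATG, off=4): starts [1, 18] → cuts [5, 22]

Pooled cuts: [5, 11, 22, 32, 47, 59]

Fragment lengths:
  [0,5): 5 bp
  [5,11): 6 bp
  [11,22): 11 bp
  [22,32): 10 bp
  [32,47): 15 bp
  [47,59): 12 bp
  [59,71): 12 bp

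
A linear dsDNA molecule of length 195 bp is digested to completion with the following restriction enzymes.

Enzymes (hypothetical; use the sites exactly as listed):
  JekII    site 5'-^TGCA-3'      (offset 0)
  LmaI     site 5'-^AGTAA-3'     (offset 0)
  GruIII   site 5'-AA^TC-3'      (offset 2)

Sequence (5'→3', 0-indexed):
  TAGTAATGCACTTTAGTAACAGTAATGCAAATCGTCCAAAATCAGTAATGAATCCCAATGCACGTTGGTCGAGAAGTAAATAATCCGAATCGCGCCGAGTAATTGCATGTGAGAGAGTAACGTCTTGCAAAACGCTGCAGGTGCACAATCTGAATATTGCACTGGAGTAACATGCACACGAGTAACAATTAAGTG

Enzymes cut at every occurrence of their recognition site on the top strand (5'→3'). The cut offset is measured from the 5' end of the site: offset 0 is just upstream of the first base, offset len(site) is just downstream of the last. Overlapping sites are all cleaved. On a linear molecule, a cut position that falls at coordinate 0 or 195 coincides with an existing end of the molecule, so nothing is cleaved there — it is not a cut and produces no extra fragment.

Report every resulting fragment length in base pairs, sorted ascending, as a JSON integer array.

[1,2,5,5,6,6,6,6,6,6,7,7,8,8,8,8,9,9,9,10,10,10,12,15,16]

Site scan:
  JekII TGCA/0: at [6, 25, 58, 103, 125, 135, 141, 157, 172] ⇒ [6, 25, 58, 103, 125, 135, 141, 157, 172]
  LmaI AGTAA/0: at [1, 14, 20, 43, 74, 97, 115, 165, 180] ⇒ [1, 14, 20, 43, 74, 97, 115, 165, 180]
  GruIII AATC/2: at [29, 39, 50, 81, 87, 146] ⇒ [31, 41, 52, 83, 89, 148]

Pooled cuts: [1, 6, 14, 20, 25, 31, 41, 43, 52, 58, 74, 83, 89, 97, 103, 115, 125, 135, 141, 148, 157, 165, 172, 180]

Fragments:
  [0,1): 1 bp
  [1,6): 5 bp
  [6,14): 8 bp
  [14,20): 6 bp
  [20,25): 5 bp
  [25,31): 6 bp
  [31,41): 10 bp
  [41,43): 2 bp
  [43,52): 9 bp
  [52,58): 6 bp
  [58,74): 16 bp
  [74,83): 9 bp
  [83,89): 6 bp
  [89,97): 8 bp
  [97,103): 6 bp
  [103,115): 12 bp
  [115,125): 10 bp
  [125,135): 10 bp
  [135,141): 6 bp
  [141,148): 7 bp
  [148,157): 9 bp
  [157,165): 8 bp
  [165,172): 7 bp
  [172,180): 8 bp
  [180,195): 15 bp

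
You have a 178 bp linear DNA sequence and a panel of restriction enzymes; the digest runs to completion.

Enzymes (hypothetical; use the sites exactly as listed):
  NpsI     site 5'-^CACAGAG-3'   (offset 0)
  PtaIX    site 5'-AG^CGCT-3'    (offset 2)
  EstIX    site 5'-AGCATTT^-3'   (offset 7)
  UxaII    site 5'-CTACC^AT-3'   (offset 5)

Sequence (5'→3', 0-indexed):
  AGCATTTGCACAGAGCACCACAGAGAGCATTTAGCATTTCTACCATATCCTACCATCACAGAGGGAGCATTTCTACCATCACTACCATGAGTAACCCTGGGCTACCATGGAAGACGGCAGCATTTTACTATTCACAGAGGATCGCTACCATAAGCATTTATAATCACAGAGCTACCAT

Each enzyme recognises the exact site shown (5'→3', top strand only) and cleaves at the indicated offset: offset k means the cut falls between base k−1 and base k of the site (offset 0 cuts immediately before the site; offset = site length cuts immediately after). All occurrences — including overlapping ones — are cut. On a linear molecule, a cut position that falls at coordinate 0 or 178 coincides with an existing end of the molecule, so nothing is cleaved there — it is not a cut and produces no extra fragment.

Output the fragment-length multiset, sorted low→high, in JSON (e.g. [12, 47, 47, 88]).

[1,2,2,5,5,5,7,7,7,9,10,10,10,12,14,16,17,19,20]

Per-enzyme occurrences:
  NpsI (CACAGAG, off=0): starts [8, 18, 56, 132, 164] → cuts [8, 18, 56, 132, 164]
  PtaIX (AGCGCT, off=2): no sites
  EstIX (AGCATTT, off=7): starts [0, 25, 32, 65, 118, 152] → cuts [7, 32, 39, 72, 125, 159]
  UxaII (CTACCAT, off=5): starts [39, 49, 72, 81, 101, 144, 171] → cuts [44, 54, 77, 86, 106, 149, 176]

Pooled cuts: [7, 8, 18, 32, 39, 44, 54, 56, 72, 77, 86, 106, 125, 132, 149, 159, 164, 176]

Fragments:
  [0,7): 7 bp
  [7,8): 1 bp
  [8,18): 10 bp
  [18,32): 14 bp
  [32,39): 7 bp
  [39,44): 5 bp
  [44,54): 10 bp
  [54,56): 2 bp
  [56,72): 16 bp
  [72,77): 5 bp
  [77,86): 9 bp
  [86,106): 20 bp
  [106,125): 19 bp
  [125,132): 7 bp
  [132,149): 17 bp
  [149,159): 10 bp
  [159,164): 5 bp
  [164,176): 12 bp
  [176,178): 2 bp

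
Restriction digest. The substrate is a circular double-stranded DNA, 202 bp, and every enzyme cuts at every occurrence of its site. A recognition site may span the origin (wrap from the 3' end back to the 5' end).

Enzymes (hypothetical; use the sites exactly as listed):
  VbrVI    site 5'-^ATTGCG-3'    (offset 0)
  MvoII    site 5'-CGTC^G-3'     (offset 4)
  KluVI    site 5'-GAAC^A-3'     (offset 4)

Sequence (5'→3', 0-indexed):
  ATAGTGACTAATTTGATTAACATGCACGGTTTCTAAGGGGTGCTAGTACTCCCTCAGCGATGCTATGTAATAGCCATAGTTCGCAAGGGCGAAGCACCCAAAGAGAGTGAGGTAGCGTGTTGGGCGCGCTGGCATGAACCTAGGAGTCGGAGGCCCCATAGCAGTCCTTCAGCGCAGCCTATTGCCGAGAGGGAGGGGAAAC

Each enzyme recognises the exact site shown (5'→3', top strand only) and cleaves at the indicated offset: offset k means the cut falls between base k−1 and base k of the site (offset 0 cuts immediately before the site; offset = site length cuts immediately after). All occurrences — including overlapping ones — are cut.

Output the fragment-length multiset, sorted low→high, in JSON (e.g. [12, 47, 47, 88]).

[202]

Site scan:
  VbrVI (ATTGCG, off=0): no sites
  MvoII (CGTCG, off=4): no sites
  KluVI (GAACA, off=4): no sites

Pooled cuts: ∅

Fragment lengths:
  no cuts → one circular fragment of 202 bp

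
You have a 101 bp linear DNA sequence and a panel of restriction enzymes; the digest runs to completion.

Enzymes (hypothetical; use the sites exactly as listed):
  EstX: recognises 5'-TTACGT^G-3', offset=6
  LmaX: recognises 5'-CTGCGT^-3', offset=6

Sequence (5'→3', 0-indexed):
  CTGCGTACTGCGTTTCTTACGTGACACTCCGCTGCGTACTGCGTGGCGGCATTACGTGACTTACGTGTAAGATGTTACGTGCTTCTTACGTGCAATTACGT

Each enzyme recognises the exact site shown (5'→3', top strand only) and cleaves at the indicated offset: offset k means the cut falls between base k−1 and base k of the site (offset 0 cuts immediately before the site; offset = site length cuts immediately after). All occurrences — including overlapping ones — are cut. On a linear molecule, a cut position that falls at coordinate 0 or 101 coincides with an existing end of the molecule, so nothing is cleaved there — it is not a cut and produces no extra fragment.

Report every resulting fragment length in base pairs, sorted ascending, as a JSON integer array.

Per-enzyme occurrences:
  EstX (TTACGTG, off=6): starts [16, 51, 60, 74, 85] → cuts [22, 57, 66, 80, 91]
  LmaX (CTGCGT, off=6): starts [0, 7, 31, 38] → cuts [6, 13, 37, 44]

Pooled cuts: [6, 13, 22, 37, 44, 57, 66, 80, 91]

Fragments:
  [0,6): 6 bp
  [6,13): 7 bp
  [13,22): 9 bp
  [22,37): 15 bp
  [37,44): 7 bp
  [44,57): 13 bp
  [57,66): 9 bp
  [66,80): 14 bp
  [80,91): 11 bp
  [91,101): 10 bp

[6,7,7,9,9,10,11,13,14,15]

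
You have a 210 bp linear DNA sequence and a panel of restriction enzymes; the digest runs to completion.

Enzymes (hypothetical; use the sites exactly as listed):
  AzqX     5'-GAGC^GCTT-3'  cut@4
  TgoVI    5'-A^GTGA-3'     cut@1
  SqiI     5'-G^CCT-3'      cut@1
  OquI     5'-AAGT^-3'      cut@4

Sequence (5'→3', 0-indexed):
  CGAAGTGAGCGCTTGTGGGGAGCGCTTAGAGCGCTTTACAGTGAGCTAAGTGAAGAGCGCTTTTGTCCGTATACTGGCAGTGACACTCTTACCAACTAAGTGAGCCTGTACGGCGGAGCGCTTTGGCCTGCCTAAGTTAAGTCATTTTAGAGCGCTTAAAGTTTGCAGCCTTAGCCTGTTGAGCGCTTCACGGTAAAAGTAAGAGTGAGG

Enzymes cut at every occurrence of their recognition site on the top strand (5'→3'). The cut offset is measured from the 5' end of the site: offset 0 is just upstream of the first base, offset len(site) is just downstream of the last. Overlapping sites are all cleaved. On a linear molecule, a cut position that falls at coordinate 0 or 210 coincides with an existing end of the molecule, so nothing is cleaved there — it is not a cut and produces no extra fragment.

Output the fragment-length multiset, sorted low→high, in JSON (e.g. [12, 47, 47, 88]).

Scan for sites:
  AzqX (GAGCGCTT, off=4): starts [6, 19, 28, 54, 115, 149, 180] → cuts [10, 23, 32, 58, 119, 153, 184]
  TgoVI (AGTGA, off=1): starts [3, 39, 48, 78, 98, 203] → cuts [4, 40, 49, 79, 99, 204]
  SqiI (GCCT, off=1): starts [103, 125, 129, 167, 173] → cuts [104, 126, 130, 168, 174]
  OquI (AAGT, off=4): starts [2, 47, 97, 133, 138, 158, 196] → cuts [6, 51, 101, 137, 142, 162, 200]

All cut coordinates (distinct, sorted): [4, 6, 10, 23, 32, 40, 49, 51, 58, 79, 99, 101, 104, 119, 126, 130, 137, 142, 153, 162, 168, 174, 184, 200, 204]

Fragments:
  [0,4): 4 bp
  [4,6): 2 bp
  [6,10): 4 bp
  [10,23): 13 bp
  [23,32): 9 bp
  [32,40): 8 bp
  [40,49): 9 bp
  [49,51): 2 bp
  [51,58): 7 bp
  [58,79): 21 bp
  [79,99): 20 bp
  [99,101): 2 bp
  [101,104): 3 bp
  [104,119): 15 bp
  [119,126): 7 bp
  [126,130): 4 bp
  [130,137): 7 bp
  [137,142): 5 bp
  [142,153): 11 bp
  [153,162): 9 bp
  [162,168): 6 bp
  [168,174): 6 bp
  [174,184): 10 bp
  [184,200): 16 bp
  [200,204): 4 bp
  [204,210): 6 bp

[2,2,2,3,4,4,4,4,5,6,6,6,7,7,7,8,9,9,9,10,11,13,15,16,20,21]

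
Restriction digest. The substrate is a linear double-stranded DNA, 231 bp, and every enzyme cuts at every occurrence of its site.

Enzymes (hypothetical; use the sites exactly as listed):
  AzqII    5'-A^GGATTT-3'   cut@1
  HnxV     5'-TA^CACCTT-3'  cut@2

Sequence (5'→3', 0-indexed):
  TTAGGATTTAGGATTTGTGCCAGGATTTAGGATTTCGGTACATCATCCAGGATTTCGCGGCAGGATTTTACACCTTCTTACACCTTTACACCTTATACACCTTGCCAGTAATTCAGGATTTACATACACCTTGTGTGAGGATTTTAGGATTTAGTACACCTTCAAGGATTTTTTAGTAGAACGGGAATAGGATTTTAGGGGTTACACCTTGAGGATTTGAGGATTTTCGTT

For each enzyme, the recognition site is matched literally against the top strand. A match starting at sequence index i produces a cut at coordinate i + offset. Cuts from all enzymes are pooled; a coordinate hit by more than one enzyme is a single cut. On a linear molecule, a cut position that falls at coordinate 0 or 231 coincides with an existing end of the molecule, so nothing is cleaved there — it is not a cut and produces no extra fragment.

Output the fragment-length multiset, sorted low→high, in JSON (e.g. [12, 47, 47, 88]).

[3,7,7,8,8,8,8,8,9,9,10,10,11,11,12,12,13,15,18,20,24]

Per-enzyme occurrences:
  AzqII (AGGATTT, off=1): starts [2, 9, 21, 28, 48, 61, 114, 137, 145, 164, 188, 211, 219] → cuts [3, 10, 22, 29, 49, 62, 115, 138, 146, 165, 189, 212, 220]
  HnxV (TACACCTT, off=2): starts [68, 78, 86, 95, 124, 154, 202] → cuts [70, 80, 88, 97, 126, 156, 204]

Pooled cuts: [3, 10, 22, 29, 49, 62, 70, 80, 88, 97, 115, 126, 138, 146, 156, 165, 189, 204, 212, 220]

Fragment lengths:
  [0,3): 3 bp
  [3,10): 7 bp
  [10,22): 12 bp
  [22,29): 7 bp
  [29,49): 20 bp
  [49,62): 13 bp
  [62,70): 8 bp
  [70,80): 10 bp
  [80,88): 8 bp
  [88,97): 9 bp
  [97,115): 18 bp
  [115,126): 11 bp
  [126,138): 12 bp
  [138,146): 8 bp
  [146,156): 10 bp
  [156,165): 9 bp
  [165,189): 24 bp
  [189,204): 15 bp
  [204,212): 8 bp
  [212,220): 8 bp
  [220,231): 11 bp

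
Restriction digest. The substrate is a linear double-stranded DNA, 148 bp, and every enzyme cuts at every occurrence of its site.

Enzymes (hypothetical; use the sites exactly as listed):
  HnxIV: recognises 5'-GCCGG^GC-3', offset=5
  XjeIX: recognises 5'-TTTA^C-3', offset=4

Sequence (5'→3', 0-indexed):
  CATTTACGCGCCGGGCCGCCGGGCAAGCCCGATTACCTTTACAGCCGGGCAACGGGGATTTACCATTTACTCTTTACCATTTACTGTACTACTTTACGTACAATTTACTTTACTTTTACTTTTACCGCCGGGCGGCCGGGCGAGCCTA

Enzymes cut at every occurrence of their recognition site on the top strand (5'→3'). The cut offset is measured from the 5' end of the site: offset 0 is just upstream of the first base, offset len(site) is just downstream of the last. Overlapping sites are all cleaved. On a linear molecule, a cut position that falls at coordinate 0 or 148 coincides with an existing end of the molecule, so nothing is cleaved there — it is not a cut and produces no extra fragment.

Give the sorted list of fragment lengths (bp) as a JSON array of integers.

[5,6,6,6,7,7,7,7,7,8,8,8,9,11,13,14,19]

Per-enzyme occurrences:
  HnxIV GCCGGGC/5: at [9, 17, 43, 126, 134] ⇒ [14, 22, 48, 131, 139]
  XjeIX TTTAC/4: at [2, 37, 58, 65, 72, 79, 92, 103, 108, 114, 120] ⇒ [6, 41, 62, 69, 76, 83, 96, 107, 112, 118, 124]

All cut coordinates (distinct, sorted): [6, 14, 22, 41, 48, 62, 69, 76, 83, 96, 107, 112, 118, 124, 131, 139]

Fragments:
  [0,6): 6 bp
  [6,14): 8 bp
  [14,22): 8 bp
  [22,41): 19 bp
  [41,48): 7 bp
  [48,62): 14 bp
  [62,69): 7 bp
  [69,76): 7 bp
  [76,83): 7 bp
  [83,96): 13 bp
  [96,107): 11 bp
  [107,112): 5 bp
  [112,118): 6 bp
  [118,124): 6 bp
  [124,131): 7 bp
  [131,139): 8 bp
  [139,148): 9 bp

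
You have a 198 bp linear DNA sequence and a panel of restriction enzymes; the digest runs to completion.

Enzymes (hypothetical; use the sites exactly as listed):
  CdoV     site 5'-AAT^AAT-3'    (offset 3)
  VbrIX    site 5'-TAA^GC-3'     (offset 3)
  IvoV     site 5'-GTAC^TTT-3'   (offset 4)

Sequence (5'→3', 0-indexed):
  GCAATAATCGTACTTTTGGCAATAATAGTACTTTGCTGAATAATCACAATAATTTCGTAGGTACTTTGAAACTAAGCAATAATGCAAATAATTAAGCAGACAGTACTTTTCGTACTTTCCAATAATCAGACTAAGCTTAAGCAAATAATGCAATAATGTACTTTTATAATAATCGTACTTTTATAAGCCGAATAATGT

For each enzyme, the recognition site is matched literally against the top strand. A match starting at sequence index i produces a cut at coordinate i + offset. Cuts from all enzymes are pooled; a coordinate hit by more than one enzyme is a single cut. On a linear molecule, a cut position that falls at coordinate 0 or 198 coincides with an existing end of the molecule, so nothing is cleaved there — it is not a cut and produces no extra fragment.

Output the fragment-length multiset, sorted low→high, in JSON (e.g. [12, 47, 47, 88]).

[5,5,5,6,6,6,7,7,8,8,8,8,8,8,9,9,9,9,10,10,11,11,11,14]

Per-enzyme occurrences:
  CdoV AATAAT/3: at [2, 20, 38, 47, 77, 86, 120, 143, 151, 167, 190] ⇒ [5, 23, 41, 50, 80, 89, 123, 146, 154, 170, 193]
  VbrIX TAAGC/3: at [72, 92, 131, 137, 183] ⇒ [75, 95, 134, 140, 186]
  IvoV GTACTTT/4: at [9, 27, 60, 102, 111, 157, 174] ⇒ [13, 31, 64, 106, 115, 161, 178]

Pooled cuts: [5, 13, 23, 31, 41, 50, 64, 75, 80, 89, 95, 106, 115, 123, 134, 140, 146, 154, 161, 170, 178, 186, 193]

Fragments:
  [0,5): 5 bp
  [5,13): 8 bp
  [13,23): 10 bp
  [23,31): 8 bp
  [31,41): 10 bp
  [41,50): 9 bp
  [50,64): 14 bp
  [64,75): 11 bp
  [75,80): 5 bp
  [80,89): 9 bp
  [89,95): 6 bp
  [95,106): 11 bp
  [106,115): 9 bp
  [115,123): 8 bp
  [123,134): 11 bp
  [134,140): 6 bp
  [140,146): 6 bp
  [146,154): 8 bp
  [154,161): 7 bp
  [161,170): 9 bp
  [170,178): 8 bp
  [178,186): 8 bp
  [186,193): 7 bp
  [193,198): 5 bp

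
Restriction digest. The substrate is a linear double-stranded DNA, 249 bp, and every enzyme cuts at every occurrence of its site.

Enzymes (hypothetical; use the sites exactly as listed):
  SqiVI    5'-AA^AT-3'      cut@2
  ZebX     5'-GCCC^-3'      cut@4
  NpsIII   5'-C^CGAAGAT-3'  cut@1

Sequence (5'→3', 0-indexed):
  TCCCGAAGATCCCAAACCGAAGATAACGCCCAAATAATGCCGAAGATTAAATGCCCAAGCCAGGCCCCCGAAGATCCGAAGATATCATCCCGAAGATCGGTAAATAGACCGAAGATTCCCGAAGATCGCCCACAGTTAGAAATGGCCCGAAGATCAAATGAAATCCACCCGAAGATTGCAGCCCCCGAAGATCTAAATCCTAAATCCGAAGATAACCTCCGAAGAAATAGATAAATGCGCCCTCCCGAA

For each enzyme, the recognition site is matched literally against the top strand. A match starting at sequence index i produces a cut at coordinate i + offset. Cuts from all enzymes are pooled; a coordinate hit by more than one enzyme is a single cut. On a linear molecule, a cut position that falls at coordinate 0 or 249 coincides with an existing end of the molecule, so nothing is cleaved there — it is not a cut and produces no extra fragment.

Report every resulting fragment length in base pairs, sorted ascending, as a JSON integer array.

[1,1,1,2,3,3,5,6,6,6,7,7,7,7,8,8,8,9,10,10,10,11,11,12,13,14,14,14,15,20]

Scan for sites:
  SqiVI AAAT/2: at [31, 48, 101, 139, 155, 160, 194, 201, 224, 232] ⇒ [33, 50, 103, 141, 157, 162, 196, 203, 226, 234]
  ZebX GCCC/4: at [27, 52, 63, 127, 144, 180, 238] ⇒ [31, 56, 67, 131, 148, 184, 242]
  NpsIII CCGAAGAT/1: at [2, 16, 39, 67, 75, 89, 108, 118, 146, 168, 184, 205] ⇒ [3, 17, 40, 68, 76, 90, 109, 119, 147, 169, 185, 206]

Pooled cuts: [3, 17, 31, 33, 40, 50, 56, 67, 68, 76, 90, 103, 109, 119, 131, 141, 147, 148, 157, 162, 169, 184, 185, 196, 203, 206, 226, 234, 242]

Fragment lengths:
  [0,3): 3 bp
  [3,17): 14 bp
  [17,31): 14 bp
  [31,33): 2 bp
  [33,40): 7 bp
  [40,50): 10 bp
  [50,56): 6 bp
  [56,67): 11 bp
  [67,68): 1 bp
  [68,76): 8 bp
  [76,90): 14 bp
  [90,103): 13 bp
  [103,109): 6 bp
  [109,119): 10 bp
  [119,131): 12 bp
  [131,141): 10 bp
  [141,147): 6 bp
  [147,148): 1 bp
  [148,157): 9 bp
  [157,162): 5 bp
  [162,169): 7 bp
  [169,184): 15 bp
  [184,185): 1 bp
  [185,196): 11 bp
  [196,203): 7 bp
  [203,206): 3 bp
  [206,226): 20 bp
  [226,234): 8 bp
  [234,242): 8 bp
  [242,249): 7 bp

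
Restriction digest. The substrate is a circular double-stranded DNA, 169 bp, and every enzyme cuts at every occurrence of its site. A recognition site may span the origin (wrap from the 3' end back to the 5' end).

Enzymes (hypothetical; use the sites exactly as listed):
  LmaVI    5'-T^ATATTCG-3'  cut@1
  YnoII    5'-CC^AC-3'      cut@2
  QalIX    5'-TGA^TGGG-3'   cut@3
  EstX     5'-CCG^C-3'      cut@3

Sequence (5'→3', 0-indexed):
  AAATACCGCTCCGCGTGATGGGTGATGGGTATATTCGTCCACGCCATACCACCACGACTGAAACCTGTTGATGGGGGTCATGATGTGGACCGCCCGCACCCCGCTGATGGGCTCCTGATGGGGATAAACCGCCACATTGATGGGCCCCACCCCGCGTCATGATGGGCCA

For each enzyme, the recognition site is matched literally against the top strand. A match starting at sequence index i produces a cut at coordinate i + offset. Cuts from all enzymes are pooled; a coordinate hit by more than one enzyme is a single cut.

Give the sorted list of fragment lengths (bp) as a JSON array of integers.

Site scan:
  LmaVI TATATTCG/1: at [29] ⇒ [30]
  YnoII CCAC/2: at [38, 48, 51, 131, 146] ⇒ [40, 50, 53, 133, 148]
  QalIX TGATGGG/3: at [15, 22, 68, 104, 115, 137, 159] ⇒ [18, 25, 71, 107, 118, 140, 162]
  EstX CCGC/3: at [5, 10, 89, 93, 100, 128, 151] ⇒ [8, 13, 92, 96, 103, 131, 154]

Pooled cuts: [8, 13, 18, 25, 30, 40, 50, 53, 71, 92, 96, 103, 107, 118, 131, 133, 140, 148, 154, 162]

Fragment lengths:
  8→13: 5 bp
  13→18: 5 bp
  18→25: 7 bp
  25→30: 5 bp
  30→40: 10 bp
  40→50: 10 bp
  50→53: 3 bp
  53→71: 18 bp
  71→92: 21 bp
  92→96: 4 bp
  96→103: 7 bp
  103→107: 4 bp
  107→118: 11 bp
  118→131: 13 bp
  131→133: 2 bp
  133→140: 7 bp
  140→148: 8 bp
  148→154: 6 bp
  154→162: 8 bp
  162→8 (wrap): 169-162+8 = 15 bp

[2,3,4,4,5,5,5,6,7,7,7,8,8,10,10,11,13,15,18,21]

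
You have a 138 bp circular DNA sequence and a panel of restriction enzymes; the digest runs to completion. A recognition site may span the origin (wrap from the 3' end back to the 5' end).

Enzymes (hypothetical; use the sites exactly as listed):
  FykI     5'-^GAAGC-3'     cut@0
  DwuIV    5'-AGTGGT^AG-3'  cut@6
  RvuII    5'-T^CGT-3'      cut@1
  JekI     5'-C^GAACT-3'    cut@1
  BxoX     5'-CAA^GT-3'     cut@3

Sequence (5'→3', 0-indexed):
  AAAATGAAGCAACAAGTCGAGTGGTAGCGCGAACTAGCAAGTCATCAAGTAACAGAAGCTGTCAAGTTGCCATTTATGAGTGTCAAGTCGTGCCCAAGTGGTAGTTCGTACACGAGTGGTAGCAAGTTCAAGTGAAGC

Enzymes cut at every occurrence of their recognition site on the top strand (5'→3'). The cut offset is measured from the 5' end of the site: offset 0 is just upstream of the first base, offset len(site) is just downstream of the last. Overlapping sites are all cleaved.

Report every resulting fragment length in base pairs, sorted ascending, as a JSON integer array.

Per-enzyme occurrences:
  FykI GAAGC/0: at [5, 54, 133] ⇒ [5, 54, 133]
  DwuIV AGTGGTAG/6: at [19, 96, 114] ⇒ [25, 102, 120]
  RvuII TCGT/1: at [87, 105] ⇒ [88, 106]
  JekI CGAACT/1: at [29] ⇒ [30]
  BxoX CAAGT/3: at [12, 37, 45, 62, 83, 94, 122, 128] ⇒ [15, 40, 48, 65, 86, 97, 125, 131]

All cut coordinates (distinct, sorted): [5, 15, 25, 30, 40, 48, 54, 65, 86, 88, 97, 102, 106, 120, 125, 131, 133]

Fragments:
  5→15: 10 bp
  15→25: 10 bp
  25→30: 5 bp
  30→40: 10 bp
  40→48: 8 bp
  48→54: 6 bp
  54→65: 11 bp
  65→86: 21 bp
  86→88: 2 bp
  88→97: 9 bp
  97→102: 5 bp
  102→106: 4 bp
  106→120: 14 bp
  120→125: 5 bp
  125→131: 6 bp
  131→133: 2 bp
  133→5 (wrap): 138-133+5 = 10 bp

[2,2,4,5,5,5,6,6,8,9,10,10,10,10,11,14,21]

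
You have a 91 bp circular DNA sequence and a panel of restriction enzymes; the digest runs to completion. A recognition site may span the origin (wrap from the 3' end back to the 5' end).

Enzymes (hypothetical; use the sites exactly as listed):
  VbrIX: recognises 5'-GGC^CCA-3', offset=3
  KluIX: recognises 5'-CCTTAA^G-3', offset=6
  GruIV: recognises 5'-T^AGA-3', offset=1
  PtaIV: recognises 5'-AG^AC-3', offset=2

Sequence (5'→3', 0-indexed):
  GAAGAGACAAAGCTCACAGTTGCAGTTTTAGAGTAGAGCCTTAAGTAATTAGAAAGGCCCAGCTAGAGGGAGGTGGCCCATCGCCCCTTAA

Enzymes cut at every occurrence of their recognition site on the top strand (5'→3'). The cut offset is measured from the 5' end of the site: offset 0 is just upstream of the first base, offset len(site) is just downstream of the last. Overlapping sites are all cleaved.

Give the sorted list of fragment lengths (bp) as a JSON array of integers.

[5,6,6,6,8,10,13,14,23]

Per-enzyme occurrences:
  VbrIX (GGCCCA, off=3): starts [55, 74] → cuts [58, 77]
  KluIX (CCTTAAG, off=6): starts [38, 85] → cuts [0, 44]
  GruIV (TAGA, off=1): starts [28, 33, 49, 63] → cuts [29, 34, 50, 64]
  PtaIV (AGAC, off=2): starts [4] → cuts [6]

Pooled cuts: [0, 6, 29, 34, 44, 50, 58, 64, 77]

Fragment lengths:
  0→6: 6 bp
  6→29: 23 bp
  29→34: 5 bp
  34→44: 10 bp
  44→50: 6 bp
  50→58: 8 bp
  58→64: 6 bp
  64→77: 13 bp
  77→0 (wrap): 91-77+0 = 14 bp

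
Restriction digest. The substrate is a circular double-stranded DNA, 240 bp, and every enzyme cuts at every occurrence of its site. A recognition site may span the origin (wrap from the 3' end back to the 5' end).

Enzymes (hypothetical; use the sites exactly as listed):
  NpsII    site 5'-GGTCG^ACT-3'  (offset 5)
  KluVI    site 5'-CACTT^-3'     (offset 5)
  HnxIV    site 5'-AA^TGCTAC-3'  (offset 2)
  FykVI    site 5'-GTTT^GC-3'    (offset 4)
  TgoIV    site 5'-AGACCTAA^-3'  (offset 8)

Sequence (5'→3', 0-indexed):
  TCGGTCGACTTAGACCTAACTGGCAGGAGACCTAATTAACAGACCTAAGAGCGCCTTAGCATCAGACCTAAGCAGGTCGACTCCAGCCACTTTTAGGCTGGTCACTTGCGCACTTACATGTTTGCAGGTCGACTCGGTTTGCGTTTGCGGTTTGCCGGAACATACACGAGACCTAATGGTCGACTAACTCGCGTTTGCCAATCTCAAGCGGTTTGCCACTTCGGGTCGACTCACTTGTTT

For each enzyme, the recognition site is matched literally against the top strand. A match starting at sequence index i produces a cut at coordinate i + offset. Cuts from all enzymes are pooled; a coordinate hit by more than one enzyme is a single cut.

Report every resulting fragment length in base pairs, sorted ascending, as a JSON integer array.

Site scan:
  NpsII GGTCGACT/5: at [2, 74, 126, 177, 223] ⇒ [7, 79, 131, 182, 228]
  KluVI CACTT/5: at [87, 102, 110, 216, 231] ⇒ [92, 107, 115, 221, 236]
  HnxIV (AATGCTAC, off=2): no sites
  FykVI GTTTGC/4: at [119, 136, 142, 149, 192, 210] ⇒ [123, 140, 146, 153, 196, 214]
  TgoIV AGACCTAA/8: at [11, 27, 40, 63, 168] ⇒ [19, 35, 48, 71, 176]

All cut coordinates (distinct, sorted): [7, 19, 35, 48, 71, 79, 92, 107, 115, 123, 131, 140, 146, 153, 176, 182, 196, 214, 221, 228, 236]

Fragment lengths:
  7→19: 12 bp
  19→35: 16 bp
  35→48: 13 bp
  48→71: 23 bp
  71→79: 8 bp
  79→92: 13 bp
  92→107: 15 bp
  107→115: 8 bp
  115→123: 8 bp
  123→131: 8 bp
  131→140: 9 bp
  140→146: 6 bp
  146→153: 7 bp
  153→176: 23 bp
  176→182: 6 bp
  182→196: 14 bp
  196→214: 18 bp
  214→221: 7 bp
  221→228: 7 bp
  228→236: 8 bp
  236→7 (wrap): 240-236+7 = 11 bp

[6,6,7,7,7,8,8,8,8,8,9,11,12,13,13,14,15,16,18,23,23]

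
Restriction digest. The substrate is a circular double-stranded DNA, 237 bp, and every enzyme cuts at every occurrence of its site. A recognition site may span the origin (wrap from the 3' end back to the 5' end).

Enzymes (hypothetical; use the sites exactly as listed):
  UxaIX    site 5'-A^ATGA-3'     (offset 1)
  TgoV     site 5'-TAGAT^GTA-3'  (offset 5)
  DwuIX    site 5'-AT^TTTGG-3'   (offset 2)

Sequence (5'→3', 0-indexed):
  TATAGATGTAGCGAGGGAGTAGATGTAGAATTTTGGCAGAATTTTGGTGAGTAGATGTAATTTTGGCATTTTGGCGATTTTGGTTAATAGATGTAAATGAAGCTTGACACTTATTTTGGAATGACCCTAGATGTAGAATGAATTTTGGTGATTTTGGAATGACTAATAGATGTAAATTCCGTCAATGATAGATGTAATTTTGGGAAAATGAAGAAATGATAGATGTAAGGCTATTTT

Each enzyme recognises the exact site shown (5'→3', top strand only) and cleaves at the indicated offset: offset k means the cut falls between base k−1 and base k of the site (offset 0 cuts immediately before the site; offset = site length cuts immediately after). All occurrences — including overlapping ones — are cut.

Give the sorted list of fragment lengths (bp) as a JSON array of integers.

Per-enzyme occurrences:
  UxaIX (AATGA, off=1): starts [95, 119, 136, 157, 183, 206, 214] → cuts [96, 120, 137, 158, 184, 207, 215]
  TgoV (TAGATGTA, off=5): starts [2, 19, 51, 87, 127, 166, 188, 219] → cuts [7, 24, 56, 92, 132, 171, 193, 224]
  DwuIX (ATTTTGG, off=2): starts [29, 40, 59, 67, 76, 112, 141, 150, 196] → cuts [31, 42, 61, 69, 78, 114, 143, 152, 198]

All cut coordinates (distinct, sorted): [7, 24, 31, 42, 56, 61, 69, 78, 92, 96, 114, 120, 132, 137, 143, 152, 158, 171, 184, 193, 198, 207, 215, 224]

Fragments:
  7→24: 17 bp
  24→31: 7 bp
  31→42: 11 bp
  42→56: 14 bp
  56→61: 5 bp
  61→69: 8 bp
  69→78: 9 bp
  78→92: 14 bp
  92→96: 4 bp
  96→114: 18 bp
  114→120: 6 bp
  120→132: 12 bp
  132→137: 5 bp
  137→143: 6 bp
  143→152: 9 bp
  152→158: 6 bp
  158→171: 13 bp
  171→184: 13 bp
  184→193: 9 bp
  193→198: 5 bp
  198→207: 9 bp
  207→215: 8 bp
  215→224: 9 bp
  224→7 (wrap): 237-224+7 = 20 bp

[4,5,5,5,6,6,6,7,8,8,9,9,9,9,9,11,12,13,13,14,14,17,18,20]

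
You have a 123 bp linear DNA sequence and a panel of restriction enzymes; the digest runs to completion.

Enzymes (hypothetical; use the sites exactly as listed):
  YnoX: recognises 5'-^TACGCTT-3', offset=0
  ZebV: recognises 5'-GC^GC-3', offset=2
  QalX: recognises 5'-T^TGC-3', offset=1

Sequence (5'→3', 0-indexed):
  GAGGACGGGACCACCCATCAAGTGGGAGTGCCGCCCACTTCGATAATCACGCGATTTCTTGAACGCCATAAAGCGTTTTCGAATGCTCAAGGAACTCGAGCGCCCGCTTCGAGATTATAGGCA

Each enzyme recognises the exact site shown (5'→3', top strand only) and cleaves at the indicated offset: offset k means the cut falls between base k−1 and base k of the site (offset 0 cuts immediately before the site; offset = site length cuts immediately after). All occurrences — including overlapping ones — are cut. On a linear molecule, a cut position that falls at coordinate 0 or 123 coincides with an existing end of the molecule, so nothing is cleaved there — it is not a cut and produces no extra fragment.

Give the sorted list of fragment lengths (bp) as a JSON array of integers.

Site scan:
  YnoX (TACGCTT, off=0): no sites
  ZebV (GCGC, off=2): starts [99] → cuts [101]
  QalX (TTGC, off=1): no sites

All cut coordinates (distinct, sorted): [101]

Fragment lengths:
  [0,101): 101 bp
  [101,123): 22 bp

[22,101]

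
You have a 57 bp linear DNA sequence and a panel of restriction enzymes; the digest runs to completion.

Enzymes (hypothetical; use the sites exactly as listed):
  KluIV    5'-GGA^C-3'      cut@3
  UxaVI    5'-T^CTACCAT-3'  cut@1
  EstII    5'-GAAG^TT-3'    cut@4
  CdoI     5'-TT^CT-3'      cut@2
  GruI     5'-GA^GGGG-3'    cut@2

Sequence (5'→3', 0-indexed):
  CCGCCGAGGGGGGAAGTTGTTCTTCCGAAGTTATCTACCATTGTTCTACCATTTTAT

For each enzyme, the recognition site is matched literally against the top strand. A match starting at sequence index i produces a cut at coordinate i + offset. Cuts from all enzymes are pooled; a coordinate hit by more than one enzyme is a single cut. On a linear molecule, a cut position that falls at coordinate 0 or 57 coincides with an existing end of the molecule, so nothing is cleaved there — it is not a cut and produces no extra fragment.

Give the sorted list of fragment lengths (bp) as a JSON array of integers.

[4,5,7,9,9,11,12]

Scan for sites:
  KluIV (GGAC, off=3): no sites
  UxaVI TCTACCAT/1: at [33, 44] ⇒ [34, 45]
  EstII GAAGTT/4: at [12, 26] ⇒ [16, 30]
  CdoI TTCT/2: at [19, 43] ⇒ [21, 45]
  GruI GAGGGG/2: at [5] ⇒ [7]

All cut coordinates (distinct, sorted): [7, 16, 21, 30, 34, 45]

Fragments:
  [0,7): 7 bp
  [7,16): 9 bp
  [16,21): 5 bp
  [21,30): 9 bp
  [30,34): 4 bp
  [34,45): 11 bp
  [45,57): 12 bp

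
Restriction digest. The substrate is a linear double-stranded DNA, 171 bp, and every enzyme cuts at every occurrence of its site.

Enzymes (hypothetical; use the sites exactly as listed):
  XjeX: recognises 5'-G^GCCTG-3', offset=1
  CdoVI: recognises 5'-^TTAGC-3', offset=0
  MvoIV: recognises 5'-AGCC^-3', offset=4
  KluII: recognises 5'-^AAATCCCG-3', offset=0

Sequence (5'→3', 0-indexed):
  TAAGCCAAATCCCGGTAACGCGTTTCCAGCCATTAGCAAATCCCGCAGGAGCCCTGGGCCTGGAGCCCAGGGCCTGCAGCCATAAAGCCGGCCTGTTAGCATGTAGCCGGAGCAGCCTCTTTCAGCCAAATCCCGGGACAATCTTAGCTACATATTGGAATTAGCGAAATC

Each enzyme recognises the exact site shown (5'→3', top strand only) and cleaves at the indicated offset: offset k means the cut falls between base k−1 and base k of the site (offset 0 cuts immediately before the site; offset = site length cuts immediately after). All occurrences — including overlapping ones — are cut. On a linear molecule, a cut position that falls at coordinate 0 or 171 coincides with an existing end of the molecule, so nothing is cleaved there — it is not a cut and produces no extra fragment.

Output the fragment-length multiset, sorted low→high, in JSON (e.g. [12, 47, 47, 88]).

[1,1,4,4,5,5,6,8,9,10,10,10,11,13,16,16,17,25]

Scan for sites:
  XjeX GGCCTG/1: at [56, 70, 89] ⇒ [57, 71, 90]
  CdoVI TTAGC/0: at [32, 95, 143, 160] ⇒ [32, 95, 143, 160]
  MvoIV AGCC/4: at [2, 27, 49, 63, 77, 85, 104, 113, 123] ⇒ [6, 31, 53, 67, 81, 89, 108, 117, 127]
  KluII AAATCCCG/0: at [6, 37, 127] ⇒ [6, 37, 127]

All cut coordinates (distinct, sorted): [6, 31, 32, 37, 53, 57, 67, 71, 81, 89, 90, 95, 108, 117, 127, 143, 160]

Fragment lengths:
  [0,6): 6 bp
  [6,31): 25 bp
  [31,32): 1 bp
  [32,37): 5 bp
  [37,53): 16 bp
  [53,57): 4 bp
  [57,67): 10 bp
  [67,71): 4 bp
  [71,81): 10 bp
  [81,89): 8 bp
  [89,90): 1 bp
  [90,95): 5 bp
  [95,108): 13 bp
  [108,117): 9 bp
  [117,127): 10 bp
  [127,143): 16 bp
  [143,160): 17 bp
  [160,171): 11 bp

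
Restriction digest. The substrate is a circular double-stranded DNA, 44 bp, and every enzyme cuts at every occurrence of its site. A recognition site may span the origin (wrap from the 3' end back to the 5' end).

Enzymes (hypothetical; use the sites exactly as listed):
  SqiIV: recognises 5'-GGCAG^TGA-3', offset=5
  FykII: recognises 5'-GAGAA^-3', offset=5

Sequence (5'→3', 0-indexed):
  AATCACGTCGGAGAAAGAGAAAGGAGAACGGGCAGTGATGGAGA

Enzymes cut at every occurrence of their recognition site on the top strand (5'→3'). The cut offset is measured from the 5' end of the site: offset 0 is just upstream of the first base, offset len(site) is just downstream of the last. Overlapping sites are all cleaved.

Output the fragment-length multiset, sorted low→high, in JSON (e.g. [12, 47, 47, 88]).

Per-enzyme occurrences:
  SqiIV GGCAGTGA/5: at [30] ⇒ [35]
  FykII GAGAA/5: at [10, 16, 23, 40] ⇒ [1, 15, 21, 28]

Pooled cuts: [1, 15, 21, 28, 35]

Fragment lengths:
  1→15: 14 bp
  15→21: 6 bp
  21→28: 7 bp
  28→35: 7 bp
  35→1 (wrap): 44-35+1 = 10 bp

[6,7,7,10,14]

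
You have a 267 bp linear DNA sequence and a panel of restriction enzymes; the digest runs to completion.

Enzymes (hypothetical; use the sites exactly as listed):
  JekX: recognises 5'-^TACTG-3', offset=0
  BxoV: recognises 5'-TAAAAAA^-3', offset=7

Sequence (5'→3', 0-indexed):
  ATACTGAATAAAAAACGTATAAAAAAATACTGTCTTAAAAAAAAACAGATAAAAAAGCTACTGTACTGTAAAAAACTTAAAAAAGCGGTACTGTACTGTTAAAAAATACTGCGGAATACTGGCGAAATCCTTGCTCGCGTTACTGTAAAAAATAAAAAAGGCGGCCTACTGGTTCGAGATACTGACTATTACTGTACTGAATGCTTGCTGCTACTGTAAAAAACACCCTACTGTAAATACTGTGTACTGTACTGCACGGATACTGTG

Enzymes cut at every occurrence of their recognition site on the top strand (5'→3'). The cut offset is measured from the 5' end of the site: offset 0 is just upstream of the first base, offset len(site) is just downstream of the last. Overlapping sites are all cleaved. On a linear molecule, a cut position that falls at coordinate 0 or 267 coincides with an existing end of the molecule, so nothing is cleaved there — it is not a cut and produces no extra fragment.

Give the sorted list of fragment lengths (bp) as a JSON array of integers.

Scan for sites:
  JekX TACTG/0: at [1, 27, 58, 63, 88, 93, 106, 116, 140, 166, 179, 189, 194, 211, 228, 237, 244, 249, 260] ⇒ [1, 27, 58, 63, 88, 93, 106, 116, 140, 166, 179, 189, 194, 211, 228, 237, 244, 249, 260]
  BxoV TAAAAAA/7: at [8, 19, 35, 49, 68, 77, 99, 145, 152, 216] ⇒ [15, 26, 42, 56, 75, 84, 106, 152, 159, 223]

All cut coordinates (distinct, sorted): [1, 15, 26, 27, 42, 56, 58, 63, 75, 84, 88, 93, 106, 116, 140, 152, 159, 166, 179, 189, 194, 211, 223, 228, 237, 244, 249, 260]

Fragment lengths:
  [0,1): 1 bp
  [1,15): 14 bp
  [15,26): 11 bp
  [26,27): 1 bp
  [27,42): 15 bp
  [42,56): 14 bp
  [56,58): 2 bp
  [58,63): 5 bp
  [63,75): 12 bp
  [75,84): 9 bp
  [84,88): 4 bp
  [88,93): 5 bp
  [93,106): 13 bp
  [106,116): 10 bp
  [116,140): 24 bp
  [140,152): 12 bp
  [152,159): 7 bp
  [159,166): 7 bp
  [166,179): 13 bp
  [179,189): 10 bp
  [189,194): 5 bp
  [194,211): 17 bp
  [211,223): 12 bp
  [223,228): 5 bp
  [228,237): 9 bp
  [237,244): 7 bp
  [244,249): 5 bp
  [249,260): 11 bp
  [260,267): 7 bp

[1,1,2,4,5,5,5,5,5,7,7,7,7,9,9,10,10,11,11,12,12,12,13,13,14,14,15,17,24]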